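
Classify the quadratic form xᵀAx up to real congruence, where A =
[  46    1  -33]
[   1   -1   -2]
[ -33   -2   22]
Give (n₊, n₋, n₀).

Answer: (1, 2, 0)

Derivation:
step 0: pivot 46 → sign +
step 1: pivot -47/46 → sign −
step 2: pivot -3/47 → sign −
signature = (1, 2, 0)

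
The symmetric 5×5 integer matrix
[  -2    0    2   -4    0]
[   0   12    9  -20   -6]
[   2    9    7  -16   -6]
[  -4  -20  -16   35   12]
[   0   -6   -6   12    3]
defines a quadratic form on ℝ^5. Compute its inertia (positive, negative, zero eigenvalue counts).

step 0: pivot -2 → sign −
step 1: pivot 12 → sign +
step 2: pivot 9/4 → sign +
step 3: pivot -13/9 → sign −
step 4: pivot 3/13 → sign +
signature = (3, 2, 0)

Answer: (3, 2, 0)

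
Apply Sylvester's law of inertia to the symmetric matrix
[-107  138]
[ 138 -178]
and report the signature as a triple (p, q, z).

Answer: (0, 2, 0)

Derivation:
step 0: pivot -107 → sign −
step 1: pivot -2/107 → sign −
signature = (0, 2, 0)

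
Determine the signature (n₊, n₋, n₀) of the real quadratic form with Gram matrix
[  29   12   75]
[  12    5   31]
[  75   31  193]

Answer: (2, 1, 0)

Derivation:
step 0: pivot 29 → sign +
step 1: pivot 1/29 → sign +
step 2: pivot -1 → sign −
signature = (2, 1, 0)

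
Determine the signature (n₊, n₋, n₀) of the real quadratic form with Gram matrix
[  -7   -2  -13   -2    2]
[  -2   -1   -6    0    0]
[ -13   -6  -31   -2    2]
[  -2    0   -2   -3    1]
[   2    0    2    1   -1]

Answer: (1, 3, 1)

Derivation:
step 0: pivot -7 → sign −
step 1: pivot -3/7 → sign −
step 2: pivot 16/3 → sign +
step 3: pivot -2 → sign −
step 4: row/col 4 already zero → sign 0
signature = (1, 3, 1)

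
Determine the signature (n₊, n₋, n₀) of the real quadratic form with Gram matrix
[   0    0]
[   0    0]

step 0: row/col 0 already zero → sign 0
step 1: row/col 1 already zero → sign 0
signature = (0, 0, 2)

Answer: (0, 0, 2)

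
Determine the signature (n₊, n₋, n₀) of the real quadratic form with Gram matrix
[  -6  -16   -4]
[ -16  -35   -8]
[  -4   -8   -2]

step 0: pivot -6 → sign −
step 1: pivot 23/3 → sign +
step 2: pivot -6/23 → sign −
signature = (1, 2, 0)

Answer: (1, 2, 0)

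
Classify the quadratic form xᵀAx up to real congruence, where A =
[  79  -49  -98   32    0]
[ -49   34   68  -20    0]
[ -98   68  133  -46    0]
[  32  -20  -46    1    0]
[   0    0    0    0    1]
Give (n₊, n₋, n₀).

step 0: pivot 79 → sign +
step 1: pivot 285/79 → sign +
step 2: pivot -3 → sign −
step 3: pivot 3/95 → sign +
step 4: pivot 1 → sign +
signature = (4, 1, 0)

Answer: (4, 1, 0)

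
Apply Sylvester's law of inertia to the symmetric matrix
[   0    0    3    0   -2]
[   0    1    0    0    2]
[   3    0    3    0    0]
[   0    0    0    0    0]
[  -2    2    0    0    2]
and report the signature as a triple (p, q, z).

step 0: pivot 1 → sign +
step 1: pivot 3 → sign +
step 2: pivot -3 → sign −
step 3: pivot -2/3 → sign −
step 4: row/col 4 already zero → sign 0
signature = (2, 2, 1)

Answer: (2, 2, 1)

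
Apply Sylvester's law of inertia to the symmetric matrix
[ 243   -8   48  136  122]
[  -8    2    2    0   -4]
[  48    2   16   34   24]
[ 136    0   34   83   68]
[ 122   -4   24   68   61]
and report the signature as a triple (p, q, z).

Answer: (3, 2, 0)

Derivation:
step 0: pivot 243 → sign +
step 1: pivot 422/243 → sign +
step 2: pivot -182/211 → sign −
step 3: pivot 3/7 → sign +
step 4: pivot -3/13 → sign −
signature = (3, 2, 0)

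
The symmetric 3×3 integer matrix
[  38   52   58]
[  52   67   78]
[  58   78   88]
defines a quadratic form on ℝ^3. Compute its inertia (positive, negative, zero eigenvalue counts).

step 0: pivot 38 → sign +
step 1: pivot -79/19 → sign −
step 2: pivot -6/79 → sign −
signature = (1, 2, 0)

Answer: (1, 2, 0)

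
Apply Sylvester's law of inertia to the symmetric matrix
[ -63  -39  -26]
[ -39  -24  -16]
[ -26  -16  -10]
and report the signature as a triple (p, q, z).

step 0: pivot -63 → sign −
step 1: pivot 1/7 → sign +
step 2: pivot 2/3 → sign +
signature = (2, 1, 0)

Answer: (2, 1, 0)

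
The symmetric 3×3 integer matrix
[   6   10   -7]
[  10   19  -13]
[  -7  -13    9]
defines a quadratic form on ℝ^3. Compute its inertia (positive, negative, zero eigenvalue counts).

step 0: pivot 6 → sign +
step 1: pivot 7/3 → sign +
step 2: pivot 1/14 → sign +
signature = (3, 0, 0)

Answer: (3, 0, 0)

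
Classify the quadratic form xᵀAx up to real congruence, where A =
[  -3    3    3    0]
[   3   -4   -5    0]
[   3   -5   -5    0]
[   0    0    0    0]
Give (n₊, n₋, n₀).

Answer: (1, 2, 1)

Derivation:
step 0: pivot -3 → sign −
step 1: pivot -1 → sign −
step 2: pivot 2 → sign +
step 3: row/col 3 already zero → sign 0
signature = (1, 2, 1)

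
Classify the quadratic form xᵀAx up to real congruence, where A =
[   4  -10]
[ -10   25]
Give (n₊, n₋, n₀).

Answer: (1, 0, 1)

Derivation:
step 0: pivot 4 → sign +
step 1: row/col 1 already zero → sign 0
signature = (1, 0, 1)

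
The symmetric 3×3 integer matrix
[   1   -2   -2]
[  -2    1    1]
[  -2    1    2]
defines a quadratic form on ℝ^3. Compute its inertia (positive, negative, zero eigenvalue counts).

Answer: (2, 1, 0)

Derivation:
step 0: pivot 1 → sign +
step 1: pivot -3 → sign −
step 2: pivot 1 → sign +
signature = (2, 1, 0)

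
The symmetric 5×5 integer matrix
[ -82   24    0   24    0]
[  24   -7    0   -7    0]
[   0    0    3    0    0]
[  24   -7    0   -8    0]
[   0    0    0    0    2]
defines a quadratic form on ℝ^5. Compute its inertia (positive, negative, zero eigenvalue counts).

Answer: (3, 2, 0)

Derivation:
step 0: pivot -82 → sign −
step 1: pivot 1/41 → sign +
step 2: pivot 3 → sign +
step 3: pivot -1 → sign −
step 4: pivot 2 → sign +
signature = (3, 2, 0)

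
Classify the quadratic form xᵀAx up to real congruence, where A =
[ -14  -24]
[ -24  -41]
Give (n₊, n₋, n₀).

step 0: pivot -14 → sign −
step 1: pivot 1/7 → sign +
signature = (1, 1, 0)

Answer: (1, 1, 0)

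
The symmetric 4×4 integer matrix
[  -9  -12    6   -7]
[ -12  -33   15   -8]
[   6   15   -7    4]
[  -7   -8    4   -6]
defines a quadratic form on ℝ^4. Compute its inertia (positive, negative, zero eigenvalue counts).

step 0: pivot -9 → sign −
step 1: pivot -17 → sign −
step 2: pivot -2/17 → sign −
step 3: pivot -1/3 → sign −
signature = (0, 4, 0)

Answer: (0, 4, 0)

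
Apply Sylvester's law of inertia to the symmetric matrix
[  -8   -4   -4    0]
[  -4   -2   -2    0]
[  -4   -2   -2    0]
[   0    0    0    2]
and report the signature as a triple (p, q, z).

Answer: (1, 1, 2)

Derivation:
step 0: pivot -8 → sign −
step 1: pivot 2 → sign +
step 2: row/col 2 already zero → sign 0
step 3: row/col 3 already zero → sign 0
signature = (1, 1, 2)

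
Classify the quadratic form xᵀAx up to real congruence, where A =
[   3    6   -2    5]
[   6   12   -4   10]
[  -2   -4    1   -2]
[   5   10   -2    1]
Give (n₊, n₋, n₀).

Answer: (1, 2, 1)

Derivation:
step 0: pivot 3 → sign +
step 1: pivot -1/3 → sign −
step 2: pivot -2 → sign −
step 3: row/col 3 already zero → sign 0
signature = (1, 2, 1)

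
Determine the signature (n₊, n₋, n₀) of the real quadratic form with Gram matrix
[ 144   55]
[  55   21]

Answer: (1, 1, 0)

Derivation:
step 0: pivot 144 → sign +
step 1: pivot -1/144 → sign −
signature = (1, 1, 0)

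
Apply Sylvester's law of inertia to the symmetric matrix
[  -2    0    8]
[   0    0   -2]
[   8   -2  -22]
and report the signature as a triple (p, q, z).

step 0: pivot -2 → sign −
step 1: pivot 10 → sign +
step 2: pivot -2/5 → sign −
signature = (1, 2, 0)

Answer: (1, 2, 0)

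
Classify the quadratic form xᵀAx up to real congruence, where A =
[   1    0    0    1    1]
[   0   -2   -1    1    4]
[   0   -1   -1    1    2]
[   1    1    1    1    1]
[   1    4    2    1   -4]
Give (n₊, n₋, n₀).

Answer: (2, 3, 0)

Derivation:
step 0: pivot 1 → sign +
step 1: pivot -2 → sign −
step 2: pivot -1/2 → sign −
step 3: pivot 1 → sign +
step 4: pivot -1 → sign −
signature = (2, 3, 0)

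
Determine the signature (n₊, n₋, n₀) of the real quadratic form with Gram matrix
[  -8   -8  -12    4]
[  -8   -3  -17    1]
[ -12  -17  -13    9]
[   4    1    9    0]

step 0: pivot -8 → sign −
step 1: pivot 5 → sign +
step 2: pivot 1/5 → sign +
step 3: row/col 3 already zero → sign 0
signature = (2, 1, 1)

Answer: (2, 1, 1)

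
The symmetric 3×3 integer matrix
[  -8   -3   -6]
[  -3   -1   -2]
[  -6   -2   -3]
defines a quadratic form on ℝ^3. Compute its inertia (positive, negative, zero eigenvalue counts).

Answer: (2, 1, 0)

Derivation:
step 0: pivot -8 → sign −
step 1: pivot 1/8 → sign +
step 2: pivot 1 → sign +
signature = (2, 1, 0)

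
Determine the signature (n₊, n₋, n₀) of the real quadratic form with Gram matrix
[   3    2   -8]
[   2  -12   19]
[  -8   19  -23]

step 0: pivot 3 → sign +
step 1: pivot -40/3 → sign −
step 2: pivot 3/40 → sign +
signature = (2, 1, 0)

Answer: (2, 1, 0)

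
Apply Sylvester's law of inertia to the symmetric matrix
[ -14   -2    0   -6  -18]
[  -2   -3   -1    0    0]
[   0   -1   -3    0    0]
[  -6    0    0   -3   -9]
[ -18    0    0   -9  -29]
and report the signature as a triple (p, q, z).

step 0: pivot -14 → sign −
step 1: pivot -19/7 → sign −
step 2: pivot -50/19 → sign −
step 3: pivot -3/25 → sign −
step 4: pivot -2 → sign −
signature = (0, 5, 0)

Answer: (0, 5, 0)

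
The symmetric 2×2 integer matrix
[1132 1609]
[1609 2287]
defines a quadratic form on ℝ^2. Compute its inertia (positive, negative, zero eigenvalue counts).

Answer: (2, 0, 0)

Derivation:
step 0: pivot 1132 → sign +
step 1: pivot 3/1132 → sign +
signature = (2, 0, 0)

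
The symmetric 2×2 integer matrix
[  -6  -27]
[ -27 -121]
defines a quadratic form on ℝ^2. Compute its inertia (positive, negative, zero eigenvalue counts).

step 0: pivot -6 → sign −
step 1: pivot 1/2 → sign +
signature = (1, 1, 0)

Answer: (1, 1, 0)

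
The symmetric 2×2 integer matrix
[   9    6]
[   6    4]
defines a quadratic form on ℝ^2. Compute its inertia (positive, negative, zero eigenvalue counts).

Answer: (1, 0, 1)

Derivation:
step 0: pivot 9 → sign +
step 1: row/col 1 already zero → sign 0
signature = (1, 0, 1)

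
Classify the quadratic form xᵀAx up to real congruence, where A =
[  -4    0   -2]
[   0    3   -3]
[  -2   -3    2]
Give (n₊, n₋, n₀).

step 0: pivot -4 → sign −
step 1: pivot 3 → sign +
step 2: row/col 2 already zero → sign 0
signature = (1, 1, 1)

Answer: (1, 1, 1)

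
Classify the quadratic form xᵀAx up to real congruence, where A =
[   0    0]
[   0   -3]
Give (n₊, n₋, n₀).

step 0: pivot -3 → sign −
step 1: row/col 1 already zero → sign 0
signature = (0, 1, 1)

Answer: (0, 1, 1)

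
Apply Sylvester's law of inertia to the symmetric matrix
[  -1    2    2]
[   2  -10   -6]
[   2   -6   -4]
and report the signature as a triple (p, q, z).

Answer: (1, 2, 0)

Derivation:
step 0: pivot -1 → sign −
step 1: pivot -6 → sign −
step 2: pivot 2/3 → sign +
signature = (1, 2, 0)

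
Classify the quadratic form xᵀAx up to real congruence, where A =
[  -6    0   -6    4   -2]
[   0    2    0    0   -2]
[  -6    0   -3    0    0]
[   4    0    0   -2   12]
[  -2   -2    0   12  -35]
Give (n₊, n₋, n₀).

step 0: pivot -6 → sign −
step 1: pivot 2 → sign +
step 2: pivot 3 → sign +
step 3: pivot -14/3 → sign −
step 4: pivot 3/7 → sign +
signature = (3, 2, 0)

Answer: (3, 2, 0)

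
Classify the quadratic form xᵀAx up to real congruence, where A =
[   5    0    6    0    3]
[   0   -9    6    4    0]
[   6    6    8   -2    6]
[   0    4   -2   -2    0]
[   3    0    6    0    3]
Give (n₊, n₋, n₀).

step 0: pivot 5 → sign +
step 1: pivot -9 → sign −
step 2: pivot 24/5 → sign +
step 3: pivot -17/54 → sign −
step 4: pivot 6/17 → sign +
signature = (3, 2, 0)

Answer: (3, 2, 0)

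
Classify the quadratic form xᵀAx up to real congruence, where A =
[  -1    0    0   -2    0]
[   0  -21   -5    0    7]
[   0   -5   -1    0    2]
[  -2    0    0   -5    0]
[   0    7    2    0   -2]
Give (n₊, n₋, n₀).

Answer: (1, 4, 0)

Derivation:
step 0: pivot -1 → sign −
step 1: pivot -21 → sign −
step 2: pivot 4/21 → sign +
step 3: pivot -1 → sign −
step 4: pivot -1/4 → sign −
signature = (1, 4, 0)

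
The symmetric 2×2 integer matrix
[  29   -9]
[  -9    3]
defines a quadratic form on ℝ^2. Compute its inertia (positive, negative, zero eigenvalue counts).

Answer: (2, 0, 0)

Derivation:
step 0: pivot 29 → sign +
step 1: pivot 6/29 → sign +
signature = (2, 0, 0)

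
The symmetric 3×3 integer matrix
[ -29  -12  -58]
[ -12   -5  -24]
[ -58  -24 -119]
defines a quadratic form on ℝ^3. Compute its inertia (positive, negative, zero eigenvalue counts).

Answer: (0, 3, 0)

Derivation:
step 0: pivot -29 → sign −
step 1: pivot -1/29 → sign −
step 2: pivot -3 → sign −
signature = (0, 3, 0)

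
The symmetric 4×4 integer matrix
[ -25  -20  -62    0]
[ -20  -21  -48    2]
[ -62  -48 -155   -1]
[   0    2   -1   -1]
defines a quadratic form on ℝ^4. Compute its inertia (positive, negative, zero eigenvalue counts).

Answer: (0, 4, 0)

Derivation:
step 0: pivot -25 → sign −
step 1: pivot -5 → sign −
step 2: pivot -91/125 → sign −
step 3: pivot -2/91 → sign −
signature = (0, 4, 0)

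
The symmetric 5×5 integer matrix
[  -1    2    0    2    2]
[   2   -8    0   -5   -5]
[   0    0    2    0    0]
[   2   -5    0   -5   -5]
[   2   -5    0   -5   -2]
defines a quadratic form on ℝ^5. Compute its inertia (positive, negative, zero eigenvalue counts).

step 0: pivot -1 → sign −
step 1: pivot -4 → sign −
step 2: pivot 2 → sign +
step 3: pivot -3/4 → sign −
step 4: pivot 3 → sign +
signature = (2, 3, 0)

Answer: (2, 3, 0)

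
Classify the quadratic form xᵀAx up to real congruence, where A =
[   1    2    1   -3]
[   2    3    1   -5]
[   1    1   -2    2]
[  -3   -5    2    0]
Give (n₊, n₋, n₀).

step 0: pivot 1 → sign +
step 1: pivot -1 → sign −
step 2: pivot -2 → sign −
step 3: row/col 3 already zero → sign 0
signature = (1, 2, 1)

Answer: (1, 2, 1)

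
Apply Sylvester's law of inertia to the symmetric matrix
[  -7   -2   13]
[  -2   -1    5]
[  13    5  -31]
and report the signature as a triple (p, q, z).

step 0: pivot -7 → sign −
step 1: pivot -3/7 → sign −
step 2: pivot -3 → sign −
signature = (0, 3, 0)

Answer: (0, 3, 0)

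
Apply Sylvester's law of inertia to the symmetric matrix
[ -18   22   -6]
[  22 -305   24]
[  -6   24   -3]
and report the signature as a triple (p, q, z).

step 0: pivot -18 → sign −
step 1: pivot -2503/9 → sign −
step 2: pivot -3/2503 → sign −
signature = (0, 3, 0)

Answer: (0, 3, 0)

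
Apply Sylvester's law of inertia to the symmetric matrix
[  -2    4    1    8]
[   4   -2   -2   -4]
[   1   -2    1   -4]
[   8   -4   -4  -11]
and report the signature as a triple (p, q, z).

step 0: pivot -2 → sign −
step 1: pivot 6 → sign +
step 2: pivot 3/2 → sign +
step 3: pivot -3 → sign −
signature = (2, 2, 0)

Answer: (2, 2, 0)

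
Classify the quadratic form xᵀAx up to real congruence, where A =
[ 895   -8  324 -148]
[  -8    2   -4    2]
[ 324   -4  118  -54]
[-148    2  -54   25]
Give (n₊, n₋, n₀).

Answer: (4, 0, 0)

Derivation:
step 0: pivot 895 → sign +
step 1: pivot 1726/895 → sign +
step 2: pivot 66/863 → sign +
step 3: pivot 3/11 → sign +
signature = (4, 0, 0)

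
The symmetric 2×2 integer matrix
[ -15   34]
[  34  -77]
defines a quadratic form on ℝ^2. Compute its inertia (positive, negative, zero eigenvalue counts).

step 0: pivot -15 → sign −
step 1: pivot 1/15 → sign +
signature = (1, 1, 0)

Answer: (1, 1, 0)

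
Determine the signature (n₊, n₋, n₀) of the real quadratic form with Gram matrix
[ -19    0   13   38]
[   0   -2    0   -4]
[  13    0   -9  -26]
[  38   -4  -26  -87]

Answer: (0, 4, 0)

Derivation:
step 0: pivot -19 → sign −
step 1: pivot -2 → sign −
step 2: pivot -2/19 → sign −
step 3: pivot -3 → sign −
signature = (0, 4, 0)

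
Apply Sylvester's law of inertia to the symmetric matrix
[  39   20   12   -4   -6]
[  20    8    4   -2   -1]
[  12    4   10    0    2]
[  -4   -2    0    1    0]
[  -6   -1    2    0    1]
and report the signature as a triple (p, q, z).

Answer: (3, 2, 0)

Derivation:
step 0: pivot 39 → sign +
step 1: pivot -88/39 → sign −
step 2: pivot 92/11 → sign +
step 3: pivot 39/92 → sign +
step 4: pivot -3/52 → sign −
signature = (3, 2, 0)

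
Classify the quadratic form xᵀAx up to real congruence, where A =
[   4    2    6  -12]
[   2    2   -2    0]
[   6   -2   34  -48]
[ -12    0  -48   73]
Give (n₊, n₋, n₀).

Answer: (3, 0, 1)

Derivation:
step 0: pivot 4 → sign +
step 1: pivot 1 → sign +
step 2: pivot 1 → sign +
step 3: row/col 3 already zero → sign 0
signature = (3, 0, 1)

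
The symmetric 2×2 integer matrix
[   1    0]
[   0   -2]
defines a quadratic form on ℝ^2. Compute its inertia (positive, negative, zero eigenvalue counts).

step 0: pivot 1 → sign +
step 1: pivot -2 → sign −
signature = (1, 1, 0)

Answer: (1, 1, 0)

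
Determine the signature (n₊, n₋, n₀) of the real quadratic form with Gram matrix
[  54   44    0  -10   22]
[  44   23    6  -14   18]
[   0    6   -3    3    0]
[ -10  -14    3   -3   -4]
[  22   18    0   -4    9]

step 0: pivot 54 → sign +
step 1: pivot -347/27 → sign −
step 2: pivot -69/347 → sign −
step 3: pivot -42/23 → sign −
step 4: pivot 1/21 → sign +
signature = (2, 3, 0)

Answer: (2, 3, 0)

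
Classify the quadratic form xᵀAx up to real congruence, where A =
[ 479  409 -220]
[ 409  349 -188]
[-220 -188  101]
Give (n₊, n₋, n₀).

step 0: pivot 479 → sign +
step 1: pivot -110/479 → sign −
step 2: pivot 3/55 → sign +
signature = (2, 1, 0)

Answer: (2, 1, 0)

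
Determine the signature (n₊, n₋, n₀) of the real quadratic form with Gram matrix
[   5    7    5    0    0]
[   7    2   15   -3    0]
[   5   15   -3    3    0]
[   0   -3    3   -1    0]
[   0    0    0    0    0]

step 0: pivot 5 → sign +
step 1: pivot -39/5 → sign −
step 2: pivot 8/39 → sign +
step 3: pivot 1/8 → sign +
step 4: row/col 4 already zero → sign 0
signature = (3, 1, 1)

Answer: (3, 1, 1)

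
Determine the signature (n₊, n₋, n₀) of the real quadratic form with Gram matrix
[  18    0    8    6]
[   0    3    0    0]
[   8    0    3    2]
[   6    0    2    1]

step 0: pivot 18 → sign +
step 1: pivot 3 → sign +
step 2: pivot -5/9 → sign −
step 3: pivot -1/5 → sign −
signature = (2, 2, 0)

Answer: (2, 2, 0)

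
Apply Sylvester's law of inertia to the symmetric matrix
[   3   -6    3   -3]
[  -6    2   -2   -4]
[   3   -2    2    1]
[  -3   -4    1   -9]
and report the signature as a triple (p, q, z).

Answer: (2, 2, 0)

Derivation:
step 0: pivot 3 → sign +
step 1: pivot -10 → sign −
step 2: pivot 3/5 → sign +
step 3: pivot -2 → sign −
signature = (2, 2, 0)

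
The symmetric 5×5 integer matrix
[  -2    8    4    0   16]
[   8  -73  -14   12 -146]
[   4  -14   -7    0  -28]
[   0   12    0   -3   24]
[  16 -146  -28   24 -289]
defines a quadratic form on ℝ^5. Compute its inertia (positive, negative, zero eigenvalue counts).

step 0: pivot -2 → sign −
step 1: pivot -41 → sign −
step 2: pivot 45/41 → sign +
step 3: pivot 1/5 → sign +
step 4: pivot 3 → sign +
signature = (3, 2, 0)

Answer: (3, 2, 0)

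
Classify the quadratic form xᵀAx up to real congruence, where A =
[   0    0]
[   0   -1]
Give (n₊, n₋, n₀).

step 0: pivot -1 → sign −
step 1: row/col 1 already zero → sign 0
signature = (0, 1, 1)

Answer: (0, 1, 1)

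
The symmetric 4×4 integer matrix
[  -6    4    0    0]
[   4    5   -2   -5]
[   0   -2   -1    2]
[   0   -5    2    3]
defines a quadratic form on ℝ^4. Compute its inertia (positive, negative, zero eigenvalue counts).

step 0: pivot -6 → sign −
step 1: pivot 23/3 → sign +
step 2: pivot -35/23 → sign −
step 3: pivot 2/35 → sign +
signature = (2, 2, 0)

Answer: (2, 2, 0)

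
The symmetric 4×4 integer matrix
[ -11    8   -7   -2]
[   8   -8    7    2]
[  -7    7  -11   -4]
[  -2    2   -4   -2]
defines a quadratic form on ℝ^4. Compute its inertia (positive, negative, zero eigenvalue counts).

Answer: (0, 4, 0)

Derivation:
step 0: pivot -11 → sign −
step 1: pivot -24/11 → sign −
step 2: pivot -39/8 → sign −
step 3: pivot -6/13 → sign −
signature = (0, 4, 0)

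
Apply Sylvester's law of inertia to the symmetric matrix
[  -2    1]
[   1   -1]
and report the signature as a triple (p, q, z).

step 0: pivot -2 → sign −
step 1: pivot -1/2 → sign −
signature = (0, 2, 0)

Answer: (0, 2, 0)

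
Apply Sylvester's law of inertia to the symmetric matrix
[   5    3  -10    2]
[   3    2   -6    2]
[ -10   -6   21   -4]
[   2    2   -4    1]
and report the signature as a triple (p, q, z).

step 0: pivot 5 → sign +
step 1: pivot 1/5 → sign +
step 2: pivot 1 → sign +
step 3: pivot -3 → sign −
signature = (3, 1, 0)

Answer: (3, 1, 0)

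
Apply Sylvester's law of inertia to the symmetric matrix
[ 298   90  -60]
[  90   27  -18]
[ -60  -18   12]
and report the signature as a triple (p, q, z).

step 0: pivot 298 → sign +
step 1: pivot -27/149 → sign −
step 2: row/col 2 already zero → sign 0
signature = (1, 1, 1)

Answer: (1, 1, 1)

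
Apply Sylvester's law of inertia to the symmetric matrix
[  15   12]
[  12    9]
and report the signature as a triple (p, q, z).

step 0: pivot 15 → sign +
step 1: pivot -3/5 → sign −
signature = (1, 1, 0)

Answer: (1, 1, 0)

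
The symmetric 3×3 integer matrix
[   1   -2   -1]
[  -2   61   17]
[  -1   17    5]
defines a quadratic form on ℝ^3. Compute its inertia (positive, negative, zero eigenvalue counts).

step 0: pivot 1 → sign +
step 1: pivot 57 → sign +
step 2: pivot 1/19 → sign +
signature = (3, 0, 0)

Answer: (3, 0, 0)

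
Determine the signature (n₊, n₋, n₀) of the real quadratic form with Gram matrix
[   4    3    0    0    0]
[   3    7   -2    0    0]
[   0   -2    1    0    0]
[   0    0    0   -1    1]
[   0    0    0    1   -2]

Answer: (3, 2, 0)

Derivation:
step 0: pivot 4 → sign +
step 1: pivot 19/4 → sign +
step 2: pivot 3/19 → sign +
step 3: pivot -1 → sign −
step 4: pivot -1 → sign −
signature = (3, 2, 0)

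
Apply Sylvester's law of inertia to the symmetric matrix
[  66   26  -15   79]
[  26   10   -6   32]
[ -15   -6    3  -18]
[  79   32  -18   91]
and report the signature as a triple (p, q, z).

step 0: pivot 66 → sign +
step 1: pivot -8/33 → sign −
step 2: pivot -3/8 → sign −
step 3: row/col 3 already zero → sign 0
signature = (1, 2, 1)

Answer: (1, 2, 1)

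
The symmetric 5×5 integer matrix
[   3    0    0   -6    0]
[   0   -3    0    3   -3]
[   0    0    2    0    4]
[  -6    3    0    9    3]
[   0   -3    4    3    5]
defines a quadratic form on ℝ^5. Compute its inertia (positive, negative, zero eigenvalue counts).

Answer: (2, 1, 2)

Derivation:
step 0: pivot 3 → sign +
step 1: pivot -3 → sign −
step 2: pivot 2 → sign +
step 3: row/col 3 already zero → sign 0
step 4: row/col 4 already zero → sign 0
signature = (2, 1, 2)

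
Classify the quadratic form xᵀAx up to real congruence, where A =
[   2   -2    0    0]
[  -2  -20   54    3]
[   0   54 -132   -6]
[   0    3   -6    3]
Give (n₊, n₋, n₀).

step 0: pivot 2 → sign +
step 1: pivot -22 → sign −
step 2: pivot 6/11 → sign +
step 3: row/col 3 already zero → sign 0
signature = (2, 1, 1)

Answer: (2, 1, 1)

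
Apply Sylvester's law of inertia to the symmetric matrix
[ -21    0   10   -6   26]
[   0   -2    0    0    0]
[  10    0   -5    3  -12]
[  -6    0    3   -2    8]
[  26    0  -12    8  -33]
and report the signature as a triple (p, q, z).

Answer: (1, 4, 0)

Derivation:
step 0: pivot -21 → sign −
step 1: pivot -2 → sign −
step 2: pivot -5/21 → sign −
step 3: pivot -1/5 → sign −
step 4: pivot 3 → sign +
signature = (1, 4, 0)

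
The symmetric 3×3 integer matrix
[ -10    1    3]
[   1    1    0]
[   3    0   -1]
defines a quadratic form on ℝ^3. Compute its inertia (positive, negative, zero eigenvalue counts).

Answer: (1, 2, 0)

Derivation:
step 0: pivot -10 → sign −
step 1: pivot 11/10 → sign +
step 2: pivot -2/11 → sign −
signature = (1, 2, 0)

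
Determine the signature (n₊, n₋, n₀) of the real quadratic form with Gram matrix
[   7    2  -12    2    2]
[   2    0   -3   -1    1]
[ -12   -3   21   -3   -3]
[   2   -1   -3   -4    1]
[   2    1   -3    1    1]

Answer: (2, 2, 1)

Derivation:
step 0: pivot 7 → sign +
step 1: pivot -4/7 → sign −
step 2: pivot 3/4 → sign +
step 3: pivot -1 → sign −
step 4: row/col 4 already zero → sign 0
signature = (2, 2, 1)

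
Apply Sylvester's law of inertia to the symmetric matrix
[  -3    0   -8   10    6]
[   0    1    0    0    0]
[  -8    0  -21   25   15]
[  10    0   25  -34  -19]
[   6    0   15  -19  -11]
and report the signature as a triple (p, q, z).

step 0: pivot -3 → sign −
step 1: pivot 1 → sign +
step 2: pivot 1/3 → sign +
step 3: pivot -9 → sign −
step 4: pivot -2/9 → sign −
signature = (2, 3, 0)

Answer: (2, 3, 0)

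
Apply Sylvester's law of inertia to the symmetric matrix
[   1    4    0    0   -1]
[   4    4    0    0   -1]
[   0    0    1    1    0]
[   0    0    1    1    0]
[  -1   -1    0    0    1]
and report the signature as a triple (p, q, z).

Answer: (3, 1, 1)

Derivation:
step 0: pivot 1 → sign +
step 1: pivot -12 → sign −
step 2: pivot 1 → sign +
step 3: pivot 3/4 → sign +
step 4: row/col 4 already zero → sign 0
signature = (3, 1, 1)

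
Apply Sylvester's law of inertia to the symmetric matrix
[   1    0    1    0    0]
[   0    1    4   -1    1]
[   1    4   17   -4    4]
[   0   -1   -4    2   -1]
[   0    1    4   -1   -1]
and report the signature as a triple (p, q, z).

step 0: pivot 1 → sign +
step 1: pivot 1 → sign +
step 2: pivot 1 → sign +
step 3: pivot -2 → sign −
step 4: row/col 4 already zero → sign 0
signature = (3, 1, 1)

Answer: (3, 1, 1)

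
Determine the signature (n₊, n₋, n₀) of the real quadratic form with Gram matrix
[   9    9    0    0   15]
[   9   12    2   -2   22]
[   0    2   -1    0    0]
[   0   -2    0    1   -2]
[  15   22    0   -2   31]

step 0: pivot 9 → sign +
step 1: pivot 3 → sign +
step 2: pivot -7/3 → sign −
step 3: pivot 3/7 → sign +
step 4: pivot -1 → sign −
signature = (3, 2, 0)

Answer: (3, 2, 0)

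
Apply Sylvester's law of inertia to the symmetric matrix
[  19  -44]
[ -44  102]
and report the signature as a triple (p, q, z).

Answer: (2, 0, 0)

Derivation:
step 0: pivot 19 → sign +
step 1: pivot 2/19 → sign +
signature = (2, 0, 0)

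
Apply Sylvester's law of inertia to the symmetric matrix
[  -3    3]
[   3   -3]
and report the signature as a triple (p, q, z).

Answer: (0, 1, 1)

Derivation:
step 0: pivot -3 → sign −
step 1: row/col 1 already zero → sign 0
signature = (0, 1, 1)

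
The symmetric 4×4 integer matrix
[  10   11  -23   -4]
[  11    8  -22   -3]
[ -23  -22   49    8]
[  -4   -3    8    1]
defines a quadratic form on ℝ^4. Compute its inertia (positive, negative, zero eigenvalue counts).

step 0: pivot 10 → sign +
step 1: pivot -41/10 → sign −
step 2: pivot -51/41 → sign −
step 3: pivot -2/17 → sign −
signature = (1, 3, 0)

Answer: (1, 3, 0)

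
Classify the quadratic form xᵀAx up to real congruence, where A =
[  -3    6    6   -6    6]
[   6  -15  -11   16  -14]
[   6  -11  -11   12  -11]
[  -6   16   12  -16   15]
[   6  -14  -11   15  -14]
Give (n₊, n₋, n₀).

Answer: (1, 3, 1)

Derivation:
step 0: pivot -3 → sign −
step 1: pivot -3 → sign −
step 2: pivot 4/3 → sign +
step 3: pivot -3/4 → sign −
step 4: row/col 4 already zero → sign 0
signature = (1, 3, 1)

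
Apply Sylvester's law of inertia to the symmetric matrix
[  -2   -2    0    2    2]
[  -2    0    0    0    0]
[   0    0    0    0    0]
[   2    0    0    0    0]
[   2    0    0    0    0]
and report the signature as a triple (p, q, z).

step 0: pivot -2 → sign −
step 1: pivot 2 → sign +
step 2: row/col 2 already zero → sign 0
step 3: row/col 3 already zero → sign 0
step 4: row/col 4 already zero → sign 0
signature = (1, 1, 3)

Answer: (1, 1, 3)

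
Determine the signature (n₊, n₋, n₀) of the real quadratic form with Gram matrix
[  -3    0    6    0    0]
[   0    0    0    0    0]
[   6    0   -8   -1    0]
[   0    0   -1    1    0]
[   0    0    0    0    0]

step 0: pivot -3 → sign −
step 1: pivot 4 → sign +
step 2: pivot 3/4 → sign +
step 3: row/col 3 already zero → sign 0
step 4: row/col 4 already zero → sign 0
signature = (2, 1, 2)

Answer: (2, 1, 2)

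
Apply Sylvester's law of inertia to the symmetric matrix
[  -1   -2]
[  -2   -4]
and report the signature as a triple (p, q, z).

Answer: (0, 1, 1)

Derivation:
step 0: pivot -1 → sign −
step 1: row/col 1 already zero → sign 0
signature = (0, 1, 1)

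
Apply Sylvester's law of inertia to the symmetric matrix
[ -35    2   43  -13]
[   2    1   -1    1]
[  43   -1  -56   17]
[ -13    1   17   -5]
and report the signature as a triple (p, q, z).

Answer: (1, 3, 0)

Derivation:
step 0: pivot -35 → sign −
step 1: pivot 39/35 → sign +
step 2: pivot -66/13 → sign −
step 3: pivot -3/22 → sign −
signature = (1, 3, 0)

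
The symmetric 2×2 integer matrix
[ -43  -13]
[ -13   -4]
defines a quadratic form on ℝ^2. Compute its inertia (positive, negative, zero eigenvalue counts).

step 0: pivot -43 → sign −
step 1: pivot -3/43 → sign −
signature = (0, 2, 0)

Answer: (0, 2, 0)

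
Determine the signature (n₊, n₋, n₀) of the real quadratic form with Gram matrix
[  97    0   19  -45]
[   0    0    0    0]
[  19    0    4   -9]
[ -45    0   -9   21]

Answer: (2, 0, 2)

Derivation:
step 0: pivot 97 → sign +
step 1: pivot 27/97 → sign +
step 2: row/col 2 already zero → sign 0
step 3: row/col 3 already zero → sign 0
signature = (2, 0, 2)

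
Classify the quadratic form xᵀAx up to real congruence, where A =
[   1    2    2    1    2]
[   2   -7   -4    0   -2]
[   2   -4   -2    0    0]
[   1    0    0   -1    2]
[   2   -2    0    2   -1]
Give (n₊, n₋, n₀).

step 0: pivot 1 → sign +
step 1: pivot -11 → sign −
step 2: pivot -2/11 → sign −
step 3: pivot -1 → sign −
step 4: row/col 4 already zero → sign 0
signature = (1, 3, 1)

Answer: (1, 3, 1)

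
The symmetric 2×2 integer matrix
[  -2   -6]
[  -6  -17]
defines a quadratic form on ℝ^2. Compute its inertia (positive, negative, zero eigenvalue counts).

step 0: pivot -2 → sign −
step 1: pivot 1 → sign +
signature = (1, 1, 0)

Answer: (1, 1, 0)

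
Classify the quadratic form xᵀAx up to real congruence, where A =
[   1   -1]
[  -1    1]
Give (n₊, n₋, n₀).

Answer: (1, 0, 1)

Derivation:
step 0: pivot 1 → sign +
step 1: row/col 1 already zero → sign 0
signature = (1, 0, 1)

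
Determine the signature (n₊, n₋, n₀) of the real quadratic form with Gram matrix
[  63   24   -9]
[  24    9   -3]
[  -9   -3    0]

Answer: (1, 1, 1)

Derivation:
step 0: pivot 63 → sign +
step 1: pivot -1/7 → sign −
step 2: row/col 2 already zero → sign 0
signature = (1, 1, 1)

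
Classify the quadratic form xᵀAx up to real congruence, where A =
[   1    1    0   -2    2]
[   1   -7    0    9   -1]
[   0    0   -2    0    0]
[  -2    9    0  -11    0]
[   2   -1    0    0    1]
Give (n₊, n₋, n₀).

step 0: pivot 1 → sign +
step 1: pivot -8 → sign −
step 2: pivot -2 → sign −
step 3: pivot 1/8 → sign +
step 4: pivot -2 → sign −
signature = (2, 3, 0)

Answer: (2, 3, 0)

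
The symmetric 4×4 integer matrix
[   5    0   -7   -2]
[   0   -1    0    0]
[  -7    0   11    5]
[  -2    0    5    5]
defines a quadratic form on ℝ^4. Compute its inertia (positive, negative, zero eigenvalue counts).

Answer: (3, 1, 0)

Derivation:
step 0: pivot 5 → sign +
step 1: pivot -1 → sign −
step 2: pivot 6/5 → sign +
step 3: pivot 1/6 → sign +
signature = (3, 1, 0)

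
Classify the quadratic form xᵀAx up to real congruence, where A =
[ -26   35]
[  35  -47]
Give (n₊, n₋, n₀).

step 0: pivot -26 → sign −
step 1: pivot 3/26 → sign +
signature = (1, 1, 0)

Answer: (1, 1, 0)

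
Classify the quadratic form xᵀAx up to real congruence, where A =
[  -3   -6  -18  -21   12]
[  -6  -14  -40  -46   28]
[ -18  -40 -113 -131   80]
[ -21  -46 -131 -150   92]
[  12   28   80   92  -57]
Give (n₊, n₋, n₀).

step 0: pivot -3 → sign −
step 1: pivot -2 → sign −
step 2: pivot 3 → sign +
step 3: pivot 2 → sign +
step 4: pivot -1 → sign −
signature = (2, 3, 0)

Answer: (2, 3, 0)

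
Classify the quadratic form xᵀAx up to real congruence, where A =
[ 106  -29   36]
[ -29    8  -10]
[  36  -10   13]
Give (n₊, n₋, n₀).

step 0: pivot 106 → sign +
step 1: pivot 7/106 → sign +
step 2: pivot 3/7 → sign +
signature = (3, 0, 0)

Answer: (3, 0, 0)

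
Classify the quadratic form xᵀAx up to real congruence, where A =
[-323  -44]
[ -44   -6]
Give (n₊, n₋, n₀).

step 0: pivot -323 → sign −
step 1: pivot -2/323 → sign −
signature = (0, 2, 0)

Answer: (0, 2, 0)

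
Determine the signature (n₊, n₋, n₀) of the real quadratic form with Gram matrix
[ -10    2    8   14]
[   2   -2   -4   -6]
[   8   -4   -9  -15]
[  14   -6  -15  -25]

Answer: (1, 2, 1)

Derivation:
step 0: pivot -10 → sign −
step 1: pivot -8/5 → sign −
step 2: pivot 1 → sign +
step 3: row/col 3 already zero → sign 0
signature = (1, 2, 1)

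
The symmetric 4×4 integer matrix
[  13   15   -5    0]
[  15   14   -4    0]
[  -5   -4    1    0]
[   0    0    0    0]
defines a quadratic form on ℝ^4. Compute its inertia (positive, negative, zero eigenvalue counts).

step 0: pivot 13 → sign +
step 1: pivot -43/13 → sign −
step 2: pivot 1/43 → sign +
step 3: row/col 3 already zero → sign 0
signature = (2, 1, 1)

Answer: (2, 1, 1)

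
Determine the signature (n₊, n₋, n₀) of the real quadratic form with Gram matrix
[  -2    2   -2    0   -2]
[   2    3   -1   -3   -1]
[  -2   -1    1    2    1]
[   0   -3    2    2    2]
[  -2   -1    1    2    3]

Answer: (4, 1, 0)

Derivation:
step 0: pivot -2 → sign −
step 1: pivot 5 → sign +
step 2: pivot 6/5 → sign +
step 3: pivot 1/6 → sign +
step 4: pivot 2 → sign +
signature = (4, 1, 0)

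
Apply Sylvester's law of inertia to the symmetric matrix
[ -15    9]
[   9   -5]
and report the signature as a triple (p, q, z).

Answer: (1, 1, 0)

Derivation:
step 0: pivot -15 → sign −
step 1: pivot 2/5 → sign +
signature = (1, 1, 0)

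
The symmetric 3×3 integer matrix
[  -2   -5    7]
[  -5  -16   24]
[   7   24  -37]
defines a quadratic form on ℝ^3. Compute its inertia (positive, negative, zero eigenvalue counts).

step 0: pivot -2 → sign −
step 1: pivot -7/2 → sign −
step 2: pivot -3/7 → sign −
signature = (0, 3, 0)

Answer: (0, 3, 0)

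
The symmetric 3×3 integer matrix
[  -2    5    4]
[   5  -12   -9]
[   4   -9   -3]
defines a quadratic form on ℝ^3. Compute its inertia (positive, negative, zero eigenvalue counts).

Answer: (2, 1, 0)

Derivation:
step 0: pivot -2 → sign −
step 1: pivot 1/2 → sign +
step 2: pivot 3 → sign +
signature = (2, 1, 0)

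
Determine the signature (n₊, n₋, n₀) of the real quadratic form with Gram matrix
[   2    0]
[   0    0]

step 0: pivot 2 → sign +
step 1: row/col 1 already zero → sign 0
signature = (1, 0, 1)

Answer: (1, 0, 1)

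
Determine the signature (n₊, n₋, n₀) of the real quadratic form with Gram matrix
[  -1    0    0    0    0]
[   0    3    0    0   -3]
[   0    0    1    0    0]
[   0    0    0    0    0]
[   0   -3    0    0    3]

step 0: pivot -1 → sign −
step 1: pivot 3 → sign +
step 2: pivot 1 → sign +
step 3: row/col 3 already zero → sign 0
step 4: row/col 4 already zero → sign 0
signature = (2, 1, 2)

Answer: (2, 1, 2)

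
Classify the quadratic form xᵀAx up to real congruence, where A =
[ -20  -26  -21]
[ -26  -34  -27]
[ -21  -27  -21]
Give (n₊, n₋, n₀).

Answer: (1, 2, 0)

Derivation:
step 0: pivot -20 → sign −
step 1: pivot -1/5 → sign −
step 2: pivot 3/2 → sign +
signature = (1, 2, 0)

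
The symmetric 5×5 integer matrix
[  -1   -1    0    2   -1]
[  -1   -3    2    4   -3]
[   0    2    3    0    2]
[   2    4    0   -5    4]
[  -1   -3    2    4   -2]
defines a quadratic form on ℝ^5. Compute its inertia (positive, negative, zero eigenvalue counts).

step 0: pivot -1 → sign −
step 1: pivot -2 → sign −
step 2: pivot 5 → sign +
step 3: pivot 1/5 → sign +
step 4: pivot 1 → sign +
signature = (3, 2, 0)

Answer: (3, 2, 0)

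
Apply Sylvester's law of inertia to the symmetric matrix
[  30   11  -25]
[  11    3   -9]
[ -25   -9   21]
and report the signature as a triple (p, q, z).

Answer: (2, 1, 0)

Derivation:
step 0: pivot 30 → sign +
step 1: pivot -31/30 → sign −
step 2: pivot 6/31 → sign +
signature = (2, 1, 0)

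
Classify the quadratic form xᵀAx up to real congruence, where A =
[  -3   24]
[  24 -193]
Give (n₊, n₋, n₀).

step 0: pivot -3 → sign −
step 1: pivot -1 → sign −
signature = (0, 2, 0)

Answer: (0, 2, 0)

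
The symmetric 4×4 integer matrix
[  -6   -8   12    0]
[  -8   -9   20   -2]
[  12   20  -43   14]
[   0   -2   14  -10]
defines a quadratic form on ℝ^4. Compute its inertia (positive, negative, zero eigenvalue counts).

step 0: pivot -6 → sign −
step 1: pivot 5/3 → sign +
step 2: pivot -143/5 → sign −
step 3: pivot -6/143 → sign −
signature = (1, 3, 0)

Answer: (1, 3, 0)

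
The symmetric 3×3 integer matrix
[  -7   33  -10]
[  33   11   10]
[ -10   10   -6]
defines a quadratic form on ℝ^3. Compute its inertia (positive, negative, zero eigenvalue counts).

step 0: pivot -7 → sign −
step 1: pivot 1166/7 → sign +
step 2: pivot 2/583 → sign +
signature = (2, 1, 0)

Answer: (2, 1, 0)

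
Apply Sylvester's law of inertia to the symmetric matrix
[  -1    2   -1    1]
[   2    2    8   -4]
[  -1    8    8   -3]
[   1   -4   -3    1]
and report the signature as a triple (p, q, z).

Answer: (2, 1, 1)

Derivation:
step 0: pivot -1 → sign −
step 1: pivot 6 → sign +
step 2: pivot 3 → sign +
step 3: row/col 3 already zero → sign 0
signature = (2, 1, 1)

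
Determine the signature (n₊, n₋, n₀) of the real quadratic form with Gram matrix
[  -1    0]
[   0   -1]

Answer: (0, 2, 0)

Derivation:
step 0: pivot -1 → sign −
step 1: pivot -1 → sign −
signature = (0, 2, 0)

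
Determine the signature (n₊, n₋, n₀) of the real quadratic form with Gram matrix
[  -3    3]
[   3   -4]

Answer: (0, 2, 0)

Derivation:
step 0: pivot -3 → sign −
step 1: pivot -1 → sign −
signature = (0, 2, 0)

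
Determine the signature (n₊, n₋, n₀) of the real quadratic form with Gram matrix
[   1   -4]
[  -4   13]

step 0: pivot 1 → sign +
step 1: pivot -3 → sign −
signature = (1, 1, 0)

Answer: (1, 1, 0)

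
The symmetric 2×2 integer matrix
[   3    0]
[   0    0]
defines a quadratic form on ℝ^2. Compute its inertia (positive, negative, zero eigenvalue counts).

step 0: pivot 3 → sign +
step 1: row/col 1 already zero → sign 0
signature = (1, 0, 1)

Answer: (1, 0, 1)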